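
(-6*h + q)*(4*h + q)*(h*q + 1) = -24*h^3*q - 2*h^2*q^2 - 24*h^2 + h*q^3 - 2*h*q + q^2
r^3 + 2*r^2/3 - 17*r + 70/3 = (r - 7/3)*(r - 2)*(r + 5)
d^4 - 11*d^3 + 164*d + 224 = (d - 8)*(d - 7)*(d + 2)^2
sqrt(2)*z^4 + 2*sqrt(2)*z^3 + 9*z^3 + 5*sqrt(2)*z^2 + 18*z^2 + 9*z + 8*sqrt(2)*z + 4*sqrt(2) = (z + 1)^2*(z + 4*sqrt(2))*(sqrt(2)*z + 1)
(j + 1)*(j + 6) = j^2 + 7*j + 6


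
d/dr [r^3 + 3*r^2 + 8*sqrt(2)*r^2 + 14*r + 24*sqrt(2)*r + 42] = 3*r^2 + 6*r + 16*sqrt(2)*r + 14 + 24*sqrt(2)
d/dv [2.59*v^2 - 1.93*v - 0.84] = 5.18*v - 1.93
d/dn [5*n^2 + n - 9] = 10*n + 1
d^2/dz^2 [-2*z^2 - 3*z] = -4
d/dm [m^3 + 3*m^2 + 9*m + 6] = 3*m^2 + 6*m + 9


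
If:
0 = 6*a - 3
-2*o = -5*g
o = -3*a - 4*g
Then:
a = 1/2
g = -3/13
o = -15/26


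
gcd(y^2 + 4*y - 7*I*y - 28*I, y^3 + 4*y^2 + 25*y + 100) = y + 4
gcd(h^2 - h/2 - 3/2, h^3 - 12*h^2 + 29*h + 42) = h + 1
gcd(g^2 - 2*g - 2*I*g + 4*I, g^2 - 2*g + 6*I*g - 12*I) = g - 2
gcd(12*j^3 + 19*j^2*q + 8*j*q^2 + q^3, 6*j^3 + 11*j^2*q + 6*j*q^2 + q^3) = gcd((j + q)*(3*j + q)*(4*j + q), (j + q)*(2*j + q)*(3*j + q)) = 3*j^2 + 4*j*q + q^2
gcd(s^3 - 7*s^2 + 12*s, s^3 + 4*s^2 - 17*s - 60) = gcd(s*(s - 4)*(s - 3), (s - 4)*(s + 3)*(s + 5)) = s - 4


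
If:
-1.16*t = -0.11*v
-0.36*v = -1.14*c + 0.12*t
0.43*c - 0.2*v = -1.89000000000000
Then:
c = 10.28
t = 2.99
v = 31.54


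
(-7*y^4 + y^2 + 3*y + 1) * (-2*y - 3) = 14*y^5 + 21*y^4 - 2*y^3 - 9*y^2 - 11*y - 3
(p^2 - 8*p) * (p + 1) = p^3 - 7*p^2 - 8*p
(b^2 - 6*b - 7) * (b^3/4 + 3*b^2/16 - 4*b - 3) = b^5/4 - 21*b^4/16 - 55*b^3/8 + 315*b^2/16 + 46*b + 21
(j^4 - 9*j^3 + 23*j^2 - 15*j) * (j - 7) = j^5 - 16*j^4 + 86*j^3 - 176*j^2 + 105*j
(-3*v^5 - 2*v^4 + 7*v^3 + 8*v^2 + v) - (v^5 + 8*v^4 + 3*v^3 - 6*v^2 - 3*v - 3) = -4*v^5 - 10*v^4 + 4*v^3 + 14*v^2 + 4*v + 3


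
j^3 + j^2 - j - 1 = (j - 1)*(j + 1)^2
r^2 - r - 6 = (r - 3)*(r + 2)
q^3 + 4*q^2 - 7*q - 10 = (q - 2)*(q + 1)*(q + 5)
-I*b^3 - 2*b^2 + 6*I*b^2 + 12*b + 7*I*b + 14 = (b - 7)*(b - 2*I)*(-I*b - I)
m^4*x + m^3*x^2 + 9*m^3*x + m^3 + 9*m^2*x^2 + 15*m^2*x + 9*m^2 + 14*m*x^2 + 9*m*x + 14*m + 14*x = (m + 2)*(m + 7)*(m + x)*(m*x + 1)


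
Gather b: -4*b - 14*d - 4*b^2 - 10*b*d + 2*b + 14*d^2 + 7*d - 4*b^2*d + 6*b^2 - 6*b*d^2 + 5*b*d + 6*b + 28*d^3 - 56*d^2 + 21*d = b^2*(2 - 4*d) + b*(-6*d^2 - 5*d + 4) + 28*d^3 - 42*d^2 + 14*d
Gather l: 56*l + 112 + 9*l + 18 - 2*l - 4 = 63*l + 126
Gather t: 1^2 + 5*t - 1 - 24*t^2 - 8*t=-24*t^2 - 3*t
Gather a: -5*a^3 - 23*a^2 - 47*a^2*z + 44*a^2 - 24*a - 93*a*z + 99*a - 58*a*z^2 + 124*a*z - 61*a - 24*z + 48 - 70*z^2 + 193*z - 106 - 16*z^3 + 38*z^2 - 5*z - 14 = -5*a^3 + a^2*(21 - 47*z) + a*(-58*z^2 + 31*z + 14) - 16*z^3 - 32*z^2 + 164*z - 72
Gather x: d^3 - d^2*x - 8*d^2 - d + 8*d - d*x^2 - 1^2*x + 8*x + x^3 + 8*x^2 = d^3 - 8*d^2 + 7*d + x^3 + x^2*(8 - d) + x*(7 - d^2)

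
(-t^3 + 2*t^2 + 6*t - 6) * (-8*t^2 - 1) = 8*t^5 - 16*t^4 - 47*t^3 + 46*t^2 - 6*t + 6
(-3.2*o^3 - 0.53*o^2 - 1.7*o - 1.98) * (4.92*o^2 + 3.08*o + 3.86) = -15.744*o^5 - 12.4636*o^4 - 22.3484*o^3 - 17.0234*o^2 - 12.6604*o - 7.6428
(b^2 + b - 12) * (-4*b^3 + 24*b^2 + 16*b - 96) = -4*b^5 + 20*b^4 + 88*b^3 - 368*b^2 - 288*b + 1152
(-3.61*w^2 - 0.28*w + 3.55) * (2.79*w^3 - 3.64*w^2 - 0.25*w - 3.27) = -10.0719*w^5 + 12.3592*w^4 + 11.8262*w^3 - 1.0473*w^2 + 0.0281000000000001*w - 11.6085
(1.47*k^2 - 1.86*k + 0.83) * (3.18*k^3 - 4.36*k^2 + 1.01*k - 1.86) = 4.6746*k^5 - 12.324*k^4 + 12.2337*k^3 - 8.2316*k^2 + 4.2979*k - 1.5438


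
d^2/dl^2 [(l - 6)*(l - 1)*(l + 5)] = 6*l - 4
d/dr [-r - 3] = -1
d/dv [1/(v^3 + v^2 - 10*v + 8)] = (-3*v^2 - 2*v + 10)/(v^3 + v^2 - 10*v + 8)^2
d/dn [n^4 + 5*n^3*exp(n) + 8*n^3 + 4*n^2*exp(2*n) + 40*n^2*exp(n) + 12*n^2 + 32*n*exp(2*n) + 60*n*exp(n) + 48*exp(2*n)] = 5*n^3*exp(n) + 4*n^3 + 8*n^2*exp(2*n) + 55*n^2*exp(n) + 24*n^2 + 72*n*exp(2*n) + 140*n*exp(n) + 24*n + 128*exp(2*n) + 60*exp(n)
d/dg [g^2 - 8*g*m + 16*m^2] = 2*g - 8*m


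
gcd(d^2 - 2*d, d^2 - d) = d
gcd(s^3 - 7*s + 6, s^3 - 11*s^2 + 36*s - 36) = s - 2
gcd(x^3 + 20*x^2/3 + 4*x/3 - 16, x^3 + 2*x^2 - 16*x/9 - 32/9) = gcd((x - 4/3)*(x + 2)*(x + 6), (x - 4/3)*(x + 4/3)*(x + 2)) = x^2 + 2*x/3 - 8/3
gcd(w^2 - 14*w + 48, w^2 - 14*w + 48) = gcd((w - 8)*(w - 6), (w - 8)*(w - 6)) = w^2 - 14*w + 48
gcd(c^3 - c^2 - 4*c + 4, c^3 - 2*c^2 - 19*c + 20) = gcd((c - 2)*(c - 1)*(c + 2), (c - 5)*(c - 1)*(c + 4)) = c - 1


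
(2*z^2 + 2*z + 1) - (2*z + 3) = 2*z^2 - 2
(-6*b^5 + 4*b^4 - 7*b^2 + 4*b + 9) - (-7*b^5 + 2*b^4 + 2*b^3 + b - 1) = b^5 + 2*b^4 - 2*b^3 - 7*b^2 + 3*b + 10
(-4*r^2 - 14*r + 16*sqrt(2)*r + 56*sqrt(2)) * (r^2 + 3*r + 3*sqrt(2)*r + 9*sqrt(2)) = -4*r^4 - 26*r^3 + 4*sqrt(2)*r^3 + 26*sqrt(2)*r^2 + 54*r^2 + 42*sqrt(2)*r + 624*r + 1008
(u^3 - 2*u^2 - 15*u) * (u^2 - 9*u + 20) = u^5 - 11*u^4 + 23*u^3 + 95*u^2 - 300*u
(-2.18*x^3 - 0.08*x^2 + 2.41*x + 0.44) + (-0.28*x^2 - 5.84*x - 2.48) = -2.18*x^3 - 0.36*x^2 - 3.43*x - 2.04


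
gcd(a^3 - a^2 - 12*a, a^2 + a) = a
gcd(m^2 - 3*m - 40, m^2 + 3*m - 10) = m + 5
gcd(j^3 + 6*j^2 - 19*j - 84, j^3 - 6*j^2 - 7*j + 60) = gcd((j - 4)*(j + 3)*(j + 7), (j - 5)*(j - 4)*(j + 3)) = j^2 - j - 12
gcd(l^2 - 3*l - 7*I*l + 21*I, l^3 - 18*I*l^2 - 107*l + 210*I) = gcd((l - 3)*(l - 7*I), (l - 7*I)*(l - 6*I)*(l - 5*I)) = l - 7*I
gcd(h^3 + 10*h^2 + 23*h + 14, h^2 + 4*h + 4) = h + 2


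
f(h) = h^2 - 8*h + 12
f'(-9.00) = -26.00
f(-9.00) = 165.00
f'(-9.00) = -26.00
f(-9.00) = 165.00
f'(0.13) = -7.74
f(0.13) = 10.98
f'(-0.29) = -8.58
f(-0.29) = 14.40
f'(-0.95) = -9.90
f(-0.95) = 20.50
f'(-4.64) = -17.28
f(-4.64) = 70.65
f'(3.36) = -1.28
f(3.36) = -3.59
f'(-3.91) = -15.82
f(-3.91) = 58.57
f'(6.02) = 4.04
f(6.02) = 0.08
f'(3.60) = -0.80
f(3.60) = -3.84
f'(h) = 2*h - 8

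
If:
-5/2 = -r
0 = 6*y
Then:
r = 5/2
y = 0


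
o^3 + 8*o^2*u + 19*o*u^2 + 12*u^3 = (o + u)*(o + 3*u)*(o + 4*u)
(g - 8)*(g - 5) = g^2 - 13*g + 40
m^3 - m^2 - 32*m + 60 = (m - 5)*(m - 2)*(m + 6)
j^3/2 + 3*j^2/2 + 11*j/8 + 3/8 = (j/2 + 1/2)*(j + 1/2)*(j + 3/2)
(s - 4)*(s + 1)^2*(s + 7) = s^4 + 5*s^3 - 21*s^2 - 53*s - 28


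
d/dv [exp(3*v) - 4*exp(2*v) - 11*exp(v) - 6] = (3*exp(2*v) - 8*exp(v) - 11)*exp(v)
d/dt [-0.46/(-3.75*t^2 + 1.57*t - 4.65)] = (0.7222 - 3.45*t)/(3.75*t^2 - 1.57*t + 4.65)^2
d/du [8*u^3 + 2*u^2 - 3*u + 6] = 24*u^2 + 4*u - 3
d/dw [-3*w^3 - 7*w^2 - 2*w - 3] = -9*w^2 - 14*w - 2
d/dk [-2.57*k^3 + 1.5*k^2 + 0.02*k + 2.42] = -7.71*k^2 + 3.0*k + 0.02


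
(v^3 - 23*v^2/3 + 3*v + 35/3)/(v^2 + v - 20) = (v^3 - 23*v^2/3 + 3*v + 35/3)/(v^2 + v - 20)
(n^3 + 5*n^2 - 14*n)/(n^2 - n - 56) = n*(n - 2)/(n - 8)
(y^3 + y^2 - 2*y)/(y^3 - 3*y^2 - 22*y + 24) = y*(y + 2)/(y^2 - 2*y - 24)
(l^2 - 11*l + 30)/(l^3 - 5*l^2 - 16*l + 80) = (l - 6)/(l^2 - 16)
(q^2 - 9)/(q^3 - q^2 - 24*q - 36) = (q - 3)/(q^2 - 4*q - 12)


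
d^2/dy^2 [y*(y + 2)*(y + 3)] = 6*y + 10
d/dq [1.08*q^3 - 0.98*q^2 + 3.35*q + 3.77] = 3.24*q^2 - 1.96*q + 3.35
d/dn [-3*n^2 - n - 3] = -6*n - 1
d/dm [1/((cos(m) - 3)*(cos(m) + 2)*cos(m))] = (3*sin(m) - 6*sin(m)/cos(m)^2 - 2*tan(m))/((cos(m) - 3)^2*(cos(m) + 2)^2)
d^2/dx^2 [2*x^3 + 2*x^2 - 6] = 12*x + 4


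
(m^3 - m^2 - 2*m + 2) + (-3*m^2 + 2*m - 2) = m^3 - 4*m^2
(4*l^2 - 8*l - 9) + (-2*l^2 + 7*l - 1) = 2*l^2 - l - 10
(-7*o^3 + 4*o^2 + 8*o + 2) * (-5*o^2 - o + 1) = 35*o^5 - 13*o^4 - 51*o^3 - 14*o^2 + 6*o + 2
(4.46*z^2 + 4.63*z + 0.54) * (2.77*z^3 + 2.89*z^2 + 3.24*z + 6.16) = 12.3542*z^5 + 25.7145*z^4 + 29.3269*z^3 + 44.0354*z^2 + 30.2704*z + 3.3264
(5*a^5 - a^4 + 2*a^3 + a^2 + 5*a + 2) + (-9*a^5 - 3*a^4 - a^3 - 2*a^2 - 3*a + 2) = -4*a^5 - 4*a^4 + a^3 - a^2 + 2*a + 4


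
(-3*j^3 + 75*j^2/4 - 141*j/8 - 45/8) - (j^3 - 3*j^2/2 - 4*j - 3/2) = -4*j^3 + 81*j^2/4 - 109*j/8 - 33/8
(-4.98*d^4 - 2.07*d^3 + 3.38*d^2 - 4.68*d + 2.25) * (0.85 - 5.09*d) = 25.3482*d^5 + 6.3033*d^4 - 18.9637*d^3 + 26.6942*d^2 - 15.4305*d + 1.9125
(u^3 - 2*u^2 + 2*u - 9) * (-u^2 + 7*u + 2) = -u^5 + 9*u^4 - 14*u^3 + 19*u^2 - 59*u - 18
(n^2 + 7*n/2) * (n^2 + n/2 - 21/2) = n^4 + 4*n^3 - 35*n^2/4 - 147*n/4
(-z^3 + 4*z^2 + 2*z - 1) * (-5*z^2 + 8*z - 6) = 5*z^5 - 28*z^4 + 28*z^3 - 3*z^2 - 20*z + 6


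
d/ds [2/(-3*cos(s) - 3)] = -2*sin(s)/(3*(cos(s) + 1)^2)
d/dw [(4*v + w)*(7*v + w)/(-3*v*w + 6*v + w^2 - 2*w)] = ((4*v + w)*(7*v + w)*(3*v - 2*w + 2) - (11*v + 2*w)*(3*v*w - 6*v - w^2 + 2*w))/(3*v*w - 6*v - w^2 + 2*w)^2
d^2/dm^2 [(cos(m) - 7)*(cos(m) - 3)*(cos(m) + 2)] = -7*cos(m)/4 + 16*cos(2*m) - 9*cos(3*m)/4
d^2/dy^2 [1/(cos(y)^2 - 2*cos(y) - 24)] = (8*sin(y)^4 - 204*sin(y)^2 - 81*cos(y) - 3*cos(3*y) + 84)/(2*(sin(y)^2 + 2*cos(y) + 23)^3)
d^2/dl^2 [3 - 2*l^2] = -4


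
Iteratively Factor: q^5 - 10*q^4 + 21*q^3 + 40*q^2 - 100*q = (q - 2)*(q^4 - 8*q^3 + 5*q^2 + 50*q) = (q - 2)*(q + 2)*(q^3 - 10*q^2 + 25*q) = (q - 5)*(q - 2)*(q + 2)*(q^2 - 5*q) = (q - 5)^2*(q - 2)*(q + 2)*(q)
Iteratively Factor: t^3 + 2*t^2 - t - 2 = (t + 2)*(t^2 - 1) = (t + 1)*(t + 2)*(t - 1)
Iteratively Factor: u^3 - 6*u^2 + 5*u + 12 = (u - 3)*(u^2 - 3*u - 4) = (u - 4)*(u - 3)*(u + 1)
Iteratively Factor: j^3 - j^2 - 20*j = (j - 5)*(j^2 + 4*j) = (j - 5)*(j + 4)*(j)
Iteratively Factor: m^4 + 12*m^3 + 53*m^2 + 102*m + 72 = (m + 2)*(m^3 + 10*m^2 + 33*m + 36) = (m + 2)*(m + 4)*(m^2 + 6*m + 9) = (m + 2)*(m + 3)*(m + 4)*(m + 3)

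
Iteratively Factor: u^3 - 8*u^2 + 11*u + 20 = (u - 4)*(u^2 - 4*u - 5) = (u - 4)*(u + 1)*(u - 5)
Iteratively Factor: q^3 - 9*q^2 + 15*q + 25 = (q + 1)*(q^2 - 10*q + 25) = (q - 5)*(q + 1)*(q - 5)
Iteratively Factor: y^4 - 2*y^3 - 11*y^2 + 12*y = (y - 4)*(y^3 + 2*y^2 - 3*y) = y*(y - 4)*(y^2 + 2*y - 3) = y*(y - 4)*(y + 3)*(y - 1)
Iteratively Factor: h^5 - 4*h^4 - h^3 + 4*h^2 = (h)*(h^4 - 4*h^3 - h^2 + 4*h) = h*(h - 1)*(h^3 - 3*h^2 - 4*h) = h*(h - 1)*(h + 1)*(h^2 - 4*h) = h*(h - 4)*(h - 1)*(h + 1)*(h)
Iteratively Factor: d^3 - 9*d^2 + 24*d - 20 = (d - 2)*(d^2 - 7*d + 10) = (d - 5)*(d - 2)*(d - 2)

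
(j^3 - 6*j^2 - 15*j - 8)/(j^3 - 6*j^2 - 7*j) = (j^2 - 7*j - 8)/(j*(j - 7))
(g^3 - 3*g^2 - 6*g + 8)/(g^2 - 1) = (g^2 - 2*g - 8)/(g + 1)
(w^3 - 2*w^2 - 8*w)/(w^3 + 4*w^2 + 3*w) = (w^2 - 2*w - 8)/(w^2 + 4*w + 3)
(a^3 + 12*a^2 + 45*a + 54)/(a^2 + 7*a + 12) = (a^2 + 9*a + 18)/(a + 4)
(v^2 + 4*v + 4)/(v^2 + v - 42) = (v^2 + 4*v + 4)/(v^2 + v - 42)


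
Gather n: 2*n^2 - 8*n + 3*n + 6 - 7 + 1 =2*n^2 - 5*n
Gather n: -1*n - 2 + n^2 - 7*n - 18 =n^2 - 8*n - 20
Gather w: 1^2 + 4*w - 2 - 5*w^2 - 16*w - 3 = -5*w^2 - 12*w - 4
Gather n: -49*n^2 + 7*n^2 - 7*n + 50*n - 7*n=-42*n^2 + 36*n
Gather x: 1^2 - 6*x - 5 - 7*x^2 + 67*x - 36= -7*x^2 + 61*x - 40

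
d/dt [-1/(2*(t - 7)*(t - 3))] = (t - 5)/((t - 7)^2*(t - 3)^2)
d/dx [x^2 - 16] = 2*x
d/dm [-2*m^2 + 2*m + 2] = 2 - 4*m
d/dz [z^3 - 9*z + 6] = 3*z^2 - 9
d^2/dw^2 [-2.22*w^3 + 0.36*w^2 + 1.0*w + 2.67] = 0.72 - 13.32*w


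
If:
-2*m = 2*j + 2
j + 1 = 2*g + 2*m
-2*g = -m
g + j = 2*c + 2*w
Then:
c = -w - 1/2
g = 0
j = -1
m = 0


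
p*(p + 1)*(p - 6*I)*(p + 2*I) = p^4 + p^3 - 4*I*p^3 + 12*p^2 - 4*I*p^2 + 12*p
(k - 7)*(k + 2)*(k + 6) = k^3 + k^2 - 44*k - 84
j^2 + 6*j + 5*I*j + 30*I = (j + 6)*(j + 5*I)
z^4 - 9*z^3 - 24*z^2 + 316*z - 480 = (z - 8)*(z - 5)*(z - 2)*(z + 6)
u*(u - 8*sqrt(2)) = u^2 - 8*sqrt(2)*u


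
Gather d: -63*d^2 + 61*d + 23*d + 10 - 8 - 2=-63*d^2 + 84*d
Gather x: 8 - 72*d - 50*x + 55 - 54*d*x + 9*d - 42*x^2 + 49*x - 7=-63*d - 42*x^2 + x*(-54*d - 1) + 56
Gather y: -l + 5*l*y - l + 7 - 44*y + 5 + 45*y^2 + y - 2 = -2*l + 45*y^2 + y*(5*l - 43) + 10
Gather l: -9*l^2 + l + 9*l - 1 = -9*l^2 + 10*l - 1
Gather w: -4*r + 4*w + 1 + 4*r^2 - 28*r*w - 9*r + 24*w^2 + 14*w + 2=4*r^2 - 13*r + 24*w^2 + w*(18 - 28*r) + 3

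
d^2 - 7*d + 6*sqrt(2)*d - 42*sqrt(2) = (d - 7)*(d + 6*sqrt(2))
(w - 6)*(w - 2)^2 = w^3 - 10*w^2 + 28*w - 24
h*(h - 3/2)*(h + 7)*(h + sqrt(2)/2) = h^4 + sqrt(2)*h^3/2 + 11*h^3/2 - 21*h^2/2 + 11*sqrt(2)*h^2/4 - 21*sqrt(2)*h/4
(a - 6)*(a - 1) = a^2 - 7*a + 6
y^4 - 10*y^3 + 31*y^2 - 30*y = y*(y - 5)*(y - 3)*(y - 2)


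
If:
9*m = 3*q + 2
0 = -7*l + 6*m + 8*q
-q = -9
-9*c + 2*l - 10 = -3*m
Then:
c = 541/189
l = 274/21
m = 29/9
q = 9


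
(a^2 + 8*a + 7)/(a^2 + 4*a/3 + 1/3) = 3*(a + 7)/(3*a + 1)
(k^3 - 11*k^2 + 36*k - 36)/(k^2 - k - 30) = (k^2 - 5*k + 6)/(k + 5)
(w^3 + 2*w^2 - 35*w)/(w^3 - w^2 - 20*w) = (w + 7)/(w + 4)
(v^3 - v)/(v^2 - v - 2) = v*(v - 1)/(v - 2)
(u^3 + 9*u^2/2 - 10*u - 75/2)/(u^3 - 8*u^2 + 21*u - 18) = (2*u^2 + 15*u + 25)/(2*(u^2 - 5*u + 6))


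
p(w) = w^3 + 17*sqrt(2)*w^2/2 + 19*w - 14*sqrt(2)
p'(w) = 3*w^2 + 17*sqrt(2)*w + 19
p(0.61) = -3.51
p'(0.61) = 34.78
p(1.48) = 37.89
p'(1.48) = 61.15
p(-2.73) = -2.43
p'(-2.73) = -24.27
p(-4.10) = 35.45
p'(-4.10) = -29.14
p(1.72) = 53.53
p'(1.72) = 69.23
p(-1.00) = -27.78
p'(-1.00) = -2.04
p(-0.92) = -27.88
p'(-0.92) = -0.58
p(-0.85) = -27.88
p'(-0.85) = 0.73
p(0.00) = -19.80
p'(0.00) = 19.00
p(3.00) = 172.39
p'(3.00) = 118.12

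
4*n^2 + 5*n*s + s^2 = (n + s)*(4*n + s)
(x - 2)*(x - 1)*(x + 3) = x^3 - 7*x + 6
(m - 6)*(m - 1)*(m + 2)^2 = m^4 - 3*m^3 - 18*m^2 - 4*m + 24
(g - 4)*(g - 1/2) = g^2 - 9*g/2 + 2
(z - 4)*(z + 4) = z^2 - 16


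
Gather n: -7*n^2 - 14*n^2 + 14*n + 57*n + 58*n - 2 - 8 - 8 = -21*n^2 + 129*n - 18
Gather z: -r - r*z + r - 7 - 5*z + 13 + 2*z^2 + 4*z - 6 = 2*z^2 + z*(-r - 1)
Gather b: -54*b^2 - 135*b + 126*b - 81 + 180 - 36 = -54*b^2 - 9*b + 63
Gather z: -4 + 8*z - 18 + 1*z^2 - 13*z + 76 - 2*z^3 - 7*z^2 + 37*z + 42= -2*z^3 - 6*z^2 + 32*z + 96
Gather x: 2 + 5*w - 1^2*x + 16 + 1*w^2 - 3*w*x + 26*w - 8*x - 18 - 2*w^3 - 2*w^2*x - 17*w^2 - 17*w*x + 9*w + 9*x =-2*w^3 - 16*w^2 + 40*w + x*(-2*w^2 - 20*w)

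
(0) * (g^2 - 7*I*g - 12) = 0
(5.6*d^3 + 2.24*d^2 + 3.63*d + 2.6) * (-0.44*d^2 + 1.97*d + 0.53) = -2.464*d^5 + 10.0464*d^4 + 5.7836*d^3 + 7.1943*d^2 + 7.0459*d + 1.378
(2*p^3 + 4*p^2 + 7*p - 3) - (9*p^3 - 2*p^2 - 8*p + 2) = -7*p^3 + 6*p^2 + 15*p - 5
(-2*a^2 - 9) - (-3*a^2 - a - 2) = a^2 + a - 7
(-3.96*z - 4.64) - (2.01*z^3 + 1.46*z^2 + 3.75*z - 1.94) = -2.01*z^3 - 1.46*z^2 - 7.71*z - 2.7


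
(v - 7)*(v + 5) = v^2 - 2*v - 35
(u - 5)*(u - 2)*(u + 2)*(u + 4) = u^4 - u^3 - 24*u^2 + 4*u + 80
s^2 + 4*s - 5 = (s - 1)*(s + 5)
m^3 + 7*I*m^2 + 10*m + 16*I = (m - 2*I)*(m + I)*(m + 8*I)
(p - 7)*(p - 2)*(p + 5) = p^3 - 4*p^2 - 31*p + 70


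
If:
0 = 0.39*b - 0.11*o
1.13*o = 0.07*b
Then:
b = 0.00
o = 0.00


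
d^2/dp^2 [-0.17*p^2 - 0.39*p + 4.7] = -0.340000000000000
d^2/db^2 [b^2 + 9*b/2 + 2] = 2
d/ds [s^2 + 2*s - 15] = 2*s + 2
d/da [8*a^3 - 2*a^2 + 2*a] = 24*a^2 - 4*a + 2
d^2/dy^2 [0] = 0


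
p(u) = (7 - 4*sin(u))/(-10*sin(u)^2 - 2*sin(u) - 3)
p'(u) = (7 - 4*sin(u))*(20*sin(u)*cos(u) + 2*cos(u))/(-10*sin(u)^2 - 2*sin(u) - 3)^2 - 4*cos(u)/(-10*sin(u)^2 - 2*sin(u) - 3) = 2*(-20*sin(u)^2 + 70*sin(u) + 13)*cos(u)/(10*sin(u)^2 + 2*sin(u) + 3)^2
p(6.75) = -0.88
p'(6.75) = 2.06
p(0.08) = -2.07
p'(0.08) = 3.54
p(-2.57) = -1.89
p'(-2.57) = 2.20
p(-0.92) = -1.32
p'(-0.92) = -1.12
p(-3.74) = -0.65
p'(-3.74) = -1.43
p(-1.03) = -1.21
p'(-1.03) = -0.85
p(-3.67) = -0.76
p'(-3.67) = -1.74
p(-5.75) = -0.75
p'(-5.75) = 1.72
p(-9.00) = -2.23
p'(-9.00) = 2.34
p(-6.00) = -1.36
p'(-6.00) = 3.16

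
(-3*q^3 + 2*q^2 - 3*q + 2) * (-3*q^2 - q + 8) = 9*q^5 - 3*q^4 - 17*q^3 + 13*q^2 - 26*q + 16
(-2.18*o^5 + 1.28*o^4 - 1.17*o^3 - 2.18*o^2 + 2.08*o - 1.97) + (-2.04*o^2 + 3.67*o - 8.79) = -2.18*o^5 + 1.28*o^4 - 1.17*o^3 - 4.22*o^2 + 5.75*o - 10.76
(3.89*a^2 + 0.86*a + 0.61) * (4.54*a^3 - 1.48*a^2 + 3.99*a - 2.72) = 17.6606*a^5 - 1.8528*a^4 + 17.0177*a^3 - 8.0522*a^2 + 0.0947*a - 1.6592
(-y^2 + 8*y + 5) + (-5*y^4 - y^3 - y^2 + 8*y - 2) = -5*y^4 - y^3 - 2*y^2 + 16*y + 3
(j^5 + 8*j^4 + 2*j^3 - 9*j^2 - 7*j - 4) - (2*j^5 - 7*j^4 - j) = -j^5 + 15*j^4 + 2*j^3 - 9*j^2 - 6*j - 4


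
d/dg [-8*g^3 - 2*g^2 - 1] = 4*g*(-6*g - 1)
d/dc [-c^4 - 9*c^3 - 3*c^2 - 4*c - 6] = -4*c^3 - 27*c^2 - 6*c - 4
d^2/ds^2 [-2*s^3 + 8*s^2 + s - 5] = 16 - 12*s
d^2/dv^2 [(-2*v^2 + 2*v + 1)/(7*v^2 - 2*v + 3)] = 2*(70*v^3 + 273*v^2 - 168*v - 23)/(343*v^6 - 294*v^5 + 525*v^4 - 260*v^3 + 225*v^2 - 54*v + 27)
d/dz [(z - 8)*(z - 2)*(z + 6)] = 3*z^2 - 8*z - 44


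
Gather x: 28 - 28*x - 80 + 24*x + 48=-4*x - 4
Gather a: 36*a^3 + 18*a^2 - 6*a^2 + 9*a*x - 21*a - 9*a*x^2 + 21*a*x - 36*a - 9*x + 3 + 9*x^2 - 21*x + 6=36*a^3 + 12*a^2 + a*(-9*x^2 + 30*x - 57) + 9*x^2 - 30*x + 9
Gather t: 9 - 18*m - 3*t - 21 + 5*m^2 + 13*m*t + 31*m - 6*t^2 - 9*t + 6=5*m^2 + 13*m - 6*t^2 + t*(13*m - 12) - 6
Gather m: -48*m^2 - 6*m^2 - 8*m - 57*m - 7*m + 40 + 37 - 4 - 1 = -54*m^2 - 72*m + 72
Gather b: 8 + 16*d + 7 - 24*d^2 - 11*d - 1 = -24*d^2 + 5*d + 14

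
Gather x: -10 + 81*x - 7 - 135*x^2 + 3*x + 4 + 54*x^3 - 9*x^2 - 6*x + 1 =54*x^3 - 144*x^2 + 78*x - 12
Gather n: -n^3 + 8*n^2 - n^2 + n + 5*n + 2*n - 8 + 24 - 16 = -n^3 + 7*n^2 + 8*n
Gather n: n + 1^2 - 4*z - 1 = n - 4*z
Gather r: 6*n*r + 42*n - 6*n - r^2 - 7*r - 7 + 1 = 36*n - r^2 + r*(6*n - 7) - 6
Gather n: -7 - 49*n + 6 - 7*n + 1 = -56*n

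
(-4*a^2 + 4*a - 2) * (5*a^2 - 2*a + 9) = -20*a^4 + 28*a^3 - 54*a^2 + 40*a - 18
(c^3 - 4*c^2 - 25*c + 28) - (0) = c^3 - 4*c^2 - 25*c + 28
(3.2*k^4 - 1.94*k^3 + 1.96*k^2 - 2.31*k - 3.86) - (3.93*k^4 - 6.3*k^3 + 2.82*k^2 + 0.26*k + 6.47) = -0.73*k^4 + 4.36*k^3 - 0.86*k^2 - 2.57*k - 10.33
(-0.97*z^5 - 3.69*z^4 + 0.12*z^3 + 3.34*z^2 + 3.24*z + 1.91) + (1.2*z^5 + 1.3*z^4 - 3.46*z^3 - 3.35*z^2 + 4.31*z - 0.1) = 0.23*z^5 - 2.39*z^4 - 3.34*z^3 - 0.0100000000000002*z^2 + 7.55*z + 1.81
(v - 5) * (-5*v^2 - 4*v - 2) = -5*v^3 + 21*v^2 + 18*v + 10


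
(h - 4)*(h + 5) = h^2 + h - 20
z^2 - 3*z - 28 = (z - 7)*(z + 4)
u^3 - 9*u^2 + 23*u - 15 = (u - 5)*(u - 3)*(u - 1)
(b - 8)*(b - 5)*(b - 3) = b^3 - 16*b^2 + 79*b - 120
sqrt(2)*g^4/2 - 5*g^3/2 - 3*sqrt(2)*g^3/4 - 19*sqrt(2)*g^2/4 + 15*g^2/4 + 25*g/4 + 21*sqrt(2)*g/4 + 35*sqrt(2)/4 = (g - 5/2)*(g + 1)*(g - 7*sqrt(2)/2)*(sqrt(2)*g/2 + 1)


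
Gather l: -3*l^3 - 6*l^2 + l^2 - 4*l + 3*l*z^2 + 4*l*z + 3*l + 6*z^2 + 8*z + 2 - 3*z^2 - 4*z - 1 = -3*l^3 - 5*l^2 + l*(3*z^2 + 4*z - 1) + 3*z^2 + 4*z + 1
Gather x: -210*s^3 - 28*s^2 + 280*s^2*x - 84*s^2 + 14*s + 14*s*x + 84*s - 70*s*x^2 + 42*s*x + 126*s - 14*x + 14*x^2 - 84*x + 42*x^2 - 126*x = -210*s^3 - 112*s^2 + 224*s + x^2*(56 - 70*s) + x*(280*s^2 + 56*s - 224)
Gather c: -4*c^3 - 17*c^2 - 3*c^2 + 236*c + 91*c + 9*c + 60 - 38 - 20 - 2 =-4*c^3 - 20*c^2 + 336*c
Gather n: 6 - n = 6 - n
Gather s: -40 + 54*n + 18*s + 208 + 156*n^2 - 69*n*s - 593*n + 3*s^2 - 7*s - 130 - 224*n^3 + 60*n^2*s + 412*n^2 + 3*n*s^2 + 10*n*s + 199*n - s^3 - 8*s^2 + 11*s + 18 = -224*n^3 + 568*n^2 - 340*n - s^3 + s^2*(3*n - 5) + s*(60*n^2 - 59*n + 22) + 56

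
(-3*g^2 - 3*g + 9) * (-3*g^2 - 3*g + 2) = 9*g^4 + 18*g^3 - 24*g^2 - 33*g + 18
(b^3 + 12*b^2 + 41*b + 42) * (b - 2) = b^4 + 10*b^3 + 17*b^2 - 40*b - 84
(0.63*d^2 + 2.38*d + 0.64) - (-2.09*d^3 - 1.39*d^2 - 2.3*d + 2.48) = 2.09*d^3 + 2.02*d^2 + 4.68*d - 1.84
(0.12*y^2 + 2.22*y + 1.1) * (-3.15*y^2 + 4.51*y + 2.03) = -0.378*y^4 - 6.4518*y^3 + 6.7908*y^2 + 9.4676*y + 2.233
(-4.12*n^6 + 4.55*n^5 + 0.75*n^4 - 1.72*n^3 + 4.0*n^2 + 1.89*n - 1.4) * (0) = 0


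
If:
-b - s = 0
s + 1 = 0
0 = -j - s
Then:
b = 1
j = 1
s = -1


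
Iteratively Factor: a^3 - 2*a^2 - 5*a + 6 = (a - 3)*(a^2 + a - 2) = (a - 3)*(a - 1)*(a + 2)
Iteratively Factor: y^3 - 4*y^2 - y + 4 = (y + 1)*(y^2 - 5*y + 4) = (y - 1)*(y + 1)*(y - 4)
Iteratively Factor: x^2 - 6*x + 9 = (x - 3)*(x - 3)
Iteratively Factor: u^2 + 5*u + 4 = (u + 4)*(u + 1)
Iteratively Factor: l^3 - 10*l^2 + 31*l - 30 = (l - 3)*(l^2 - 7*l + 10) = (l - 5)*(l - 3)*(l - 2)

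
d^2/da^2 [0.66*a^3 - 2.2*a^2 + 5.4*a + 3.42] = 3.96*a - 4.4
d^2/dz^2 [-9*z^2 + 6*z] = -18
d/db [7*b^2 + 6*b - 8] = 14*b + 6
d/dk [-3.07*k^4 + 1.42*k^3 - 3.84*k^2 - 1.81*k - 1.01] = -12.28*k^3 + 4.26*k^2 - 7.68*k - 1.81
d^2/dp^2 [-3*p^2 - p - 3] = -6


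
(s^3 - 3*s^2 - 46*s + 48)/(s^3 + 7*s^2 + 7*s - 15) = (s^2 - 2*s - 48)/(s^2 + 8*s + 15)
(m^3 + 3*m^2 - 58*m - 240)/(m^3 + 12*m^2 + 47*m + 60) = (m^2 - 2*m - 48)/(m^2 + 7*m + 12)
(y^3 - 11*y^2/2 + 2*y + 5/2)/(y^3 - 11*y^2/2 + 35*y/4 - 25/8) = 4*(2*y^3 - 11*y^2 + 4*y + 5)/(8*y^3 - 44*y^2 + 70*y - 25)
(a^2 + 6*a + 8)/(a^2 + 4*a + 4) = (a + 4)/(a + 2)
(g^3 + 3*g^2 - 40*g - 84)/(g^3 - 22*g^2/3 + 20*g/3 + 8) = 3*(g^2 + 9*g + 14)/(3*g^2 - 4*g - 4)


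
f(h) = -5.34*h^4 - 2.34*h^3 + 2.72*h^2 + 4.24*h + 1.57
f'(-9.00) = 14958.10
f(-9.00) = -33146.15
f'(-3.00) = 501.46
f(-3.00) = -356.03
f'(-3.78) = 1037.03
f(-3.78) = -939.41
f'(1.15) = -31.27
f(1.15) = -2.86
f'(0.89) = -11.54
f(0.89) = 2.50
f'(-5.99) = 4310.51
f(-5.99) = -6297.93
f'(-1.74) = 86.05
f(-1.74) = -34.19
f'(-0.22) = 2.93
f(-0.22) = 0.78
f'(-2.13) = 167.22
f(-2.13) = -82.42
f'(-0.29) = 2.59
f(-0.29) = 0.59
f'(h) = -21.36*h^3 - 7.02*h^2 + 5.44*h + 4.24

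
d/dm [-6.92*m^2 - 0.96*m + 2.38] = -13.84*m - 0.96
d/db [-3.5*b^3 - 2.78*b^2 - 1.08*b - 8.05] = -10.5*b^2 - 5.56*b - 1.08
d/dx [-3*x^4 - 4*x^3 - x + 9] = -12*x^3 - 12*x^2 - 1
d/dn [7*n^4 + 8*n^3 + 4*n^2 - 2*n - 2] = 28*n^3 + 24*n^2 + 8*n - 2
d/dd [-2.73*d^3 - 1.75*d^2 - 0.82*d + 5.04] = -8.19*d^2 - 3.5*d - 0.82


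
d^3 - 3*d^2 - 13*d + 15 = (d - 5)*(d - 1)*(d + 3)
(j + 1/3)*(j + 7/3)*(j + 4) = j^3 + 20*j^2/3 + 103*j/9 + 28/9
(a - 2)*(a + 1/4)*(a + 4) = a^3 + 9*a^2/4 - 15*a/2 - 2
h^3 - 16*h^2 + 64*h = h*(h - 8)^2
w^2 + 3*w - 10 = (w - 2)*(w + 5)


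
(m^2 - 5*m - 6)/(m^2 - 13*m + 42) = (m + 1)/(m - 7)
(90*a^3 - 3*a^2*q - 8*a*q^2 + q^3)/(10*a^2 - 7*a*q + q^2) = (-18*a^2 - 3*a*q + q^2)/(-2*a + q)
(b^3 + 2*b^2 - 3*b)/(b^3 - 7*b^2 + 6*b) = (b + 3)/(b - 6)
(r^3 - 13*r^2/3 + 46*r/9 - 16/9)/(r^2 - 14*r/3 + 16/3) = (3*r^2 - 5*r + 2)/(3*(r - 2))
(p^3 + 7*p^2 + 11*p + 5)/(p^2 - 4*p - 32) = (p^3 + 7*p^2 + 11*p + 5)/(p^2 - 4*p - 32)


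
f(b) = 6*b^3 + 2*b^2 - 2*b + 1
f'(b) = 18*b^2 + 4*b - 2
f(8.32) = 3578.39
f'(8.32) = 1277.28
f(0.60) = 1.82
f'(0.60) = 6.88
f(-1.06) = -1.78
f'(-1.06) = 13.98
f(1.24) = 13.03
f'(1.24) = 30.64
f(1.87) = 43.49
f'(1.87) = 68.42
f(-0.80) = 0.81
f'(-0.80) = 6.32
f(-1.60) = -15.26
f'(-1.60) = 37.68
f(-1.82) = -24.91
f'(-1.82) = 50.34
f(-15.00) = -19769.00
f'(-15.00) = 3988.00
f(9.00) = 4519.00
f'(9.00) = 1492.00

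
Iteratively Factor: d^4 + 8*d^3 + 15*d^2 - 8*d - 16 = (d + 1)*(d^3 + 7*d^2 + 8*d - 16) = (d + 1)*(d + 4)*(d^2 + 3*d - 4) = (d + 1)*(d + 4)^2*(d - 1)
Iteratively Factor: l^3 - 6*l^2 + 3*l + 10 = (l + 1)*(l^2 - 7*l + 10) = (l - 2)*(l + 1)*(l - 5)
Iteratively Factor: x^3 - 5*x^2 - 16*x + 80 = (x - 5)*(x^2 - 16) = (x - 5)*(x + 4)*(x - 4)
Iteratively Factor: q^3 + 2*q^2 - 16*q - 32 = (q - 4)*(q^2 + 6*q + 8) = (q - 4)*(q + 2)*(q + 4)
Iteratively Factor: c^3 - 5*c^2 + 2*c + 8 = (c - 4)*(c^2 - c - 2) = (c - 4)*(c + 1)*(c - 2)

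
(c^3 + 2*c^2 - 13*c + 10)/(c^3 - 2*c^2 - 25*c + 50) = (c - 1)/(c - 5)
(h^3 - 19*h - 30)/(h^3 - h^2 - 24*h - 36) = (h - 5)/(h - 6)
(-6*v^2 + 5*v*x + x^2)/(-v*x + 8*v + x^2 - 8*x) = (6*v + x)/(x - 8)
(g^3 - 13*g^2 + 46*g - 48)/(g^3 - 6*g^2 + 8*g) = (g^2 - 11*g + 24)/(g*(g - 4))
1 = 1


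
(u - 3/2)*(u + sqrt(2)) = u^2 - 3*u/2 + sqrt(2)*u - 3*sqrt(2)/2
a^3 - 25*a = a*(a - 5)*(a + 5)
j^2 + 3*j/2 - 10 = (j - 5/2)*(j + 4)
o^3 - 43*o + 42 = (o - 6)*(o - 1)*(o + 7)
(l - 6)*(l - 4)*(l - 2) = l^3 - 12*l^2 + 44*l - 48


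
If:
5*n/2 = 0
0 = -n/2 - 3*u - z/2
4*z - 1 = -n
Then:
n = 0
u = -1/24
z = 1/4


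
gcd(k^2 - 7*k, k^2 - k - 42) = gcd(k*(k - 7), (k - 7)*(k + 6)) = k - 7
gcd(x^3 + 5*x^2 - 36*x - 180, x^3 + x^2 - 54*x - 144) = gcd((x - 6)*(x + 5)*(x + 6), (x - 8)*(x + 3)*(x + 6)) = x + 6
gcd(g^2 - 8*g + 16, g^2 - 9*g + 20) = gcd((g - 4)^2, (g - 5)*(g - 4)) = g - 4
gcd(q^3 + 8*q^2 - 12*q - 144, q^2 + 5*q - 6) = q + 6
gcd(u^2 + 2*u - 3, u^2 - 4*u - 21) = u + 3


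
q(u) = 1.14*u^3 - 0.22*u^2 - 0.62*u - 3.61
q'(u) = 3.42*u^2 - 0.44*u - 0.62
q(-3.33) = -46.08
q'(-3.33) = 38.77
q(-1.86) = -10.55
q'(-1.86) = 12.03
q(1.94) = 2.68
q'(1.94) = 11.40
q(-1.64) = -8.21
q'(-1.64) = 9.30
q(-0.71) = -3.69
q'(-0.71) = 1.42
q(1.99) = 3.27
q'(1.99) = 12.05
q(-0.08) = -3.56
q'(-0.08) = -0.56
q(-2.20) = -15.45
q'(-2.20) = 16.90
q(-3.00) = -34.51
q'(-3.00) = 31.48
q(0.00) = -3.61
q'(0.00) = -0.62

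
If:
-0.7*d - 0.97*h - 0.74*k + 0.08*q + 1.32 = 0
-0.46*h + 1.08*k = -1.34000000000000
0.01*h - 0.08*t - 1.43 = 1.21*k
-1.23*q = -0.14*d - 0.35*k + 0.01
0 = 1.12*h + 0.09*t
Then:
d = 3.47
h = -0.15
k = -1.30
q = 0.02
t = 1.81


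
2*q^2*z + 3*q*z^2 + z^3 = z*(q + z)*(2*q + z)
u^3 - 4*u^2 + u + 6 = (u - 3)*(u - 2)*(u + 1)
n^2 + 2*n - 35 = (n - 5)*(n + 7)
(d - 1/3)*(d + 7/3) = d^2 + 2*d - 7/9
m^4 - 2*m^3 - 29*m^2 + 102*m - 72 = (m - 4)*(m - 3)*(m - 1)*(m + 6)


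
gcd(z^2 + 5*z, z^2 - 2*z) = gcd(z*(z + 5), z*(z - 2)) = z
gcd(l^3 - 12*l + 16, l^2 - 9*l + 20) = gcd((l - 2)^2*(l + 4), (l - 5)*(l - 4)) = 1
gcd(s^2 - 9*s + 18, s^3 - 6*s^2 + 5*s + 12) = s - 3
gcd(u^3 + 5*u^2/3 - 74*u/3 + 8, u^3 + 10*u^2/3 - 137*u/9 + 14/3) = u^2 + 17*u/3 - 2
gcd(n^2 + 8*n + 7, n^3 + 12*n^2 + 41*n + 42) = n + 7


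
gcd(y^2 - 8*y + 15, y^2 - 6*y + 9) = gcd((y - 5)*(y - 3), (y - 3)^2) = y - 3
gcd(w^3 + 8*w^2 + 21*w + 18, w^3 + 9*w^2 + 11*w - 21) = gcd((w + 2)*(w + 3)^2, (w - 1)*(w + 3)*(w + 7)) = w + 3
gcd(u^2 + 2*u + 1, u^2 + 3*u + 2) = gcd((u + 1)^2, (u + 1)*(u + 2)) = u + 1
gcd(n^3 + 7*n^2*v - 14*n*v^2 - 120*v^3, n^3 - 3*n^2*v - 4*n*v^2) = -n + 4*v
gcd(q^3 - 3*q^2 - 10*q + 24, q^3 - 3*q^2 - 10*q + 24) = q^3 - 3*q^2 - 10*q + 24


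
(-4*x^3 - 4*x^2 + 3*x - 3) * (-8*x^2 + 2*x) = 32*x^5 + 24*x^4 - 32*x^3 + 30*x^2 - 6*x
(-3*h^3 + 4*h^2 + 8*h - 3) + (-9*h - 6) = -3*h^3 + 4*h^2 - h - 9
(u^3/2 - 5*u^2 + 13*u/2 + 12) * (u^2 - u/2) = u^5/2 - 21*u^4/4 + 9*u^3 + 35*u^2/4 - 6*u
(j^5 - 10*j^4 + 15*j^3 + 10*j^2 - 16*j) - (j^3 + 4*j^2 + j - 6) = j^5 - 10*j^4 + 14*j^3 + 6*j^2 - 17*j + 6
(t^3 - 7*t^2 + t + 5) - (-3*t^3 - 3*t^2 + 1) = 4*t^3 - 4*t^2 + t + 4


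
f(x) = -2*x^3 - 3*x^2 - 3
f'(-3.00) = -36.00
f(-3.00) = 24.00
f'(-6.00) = -180.00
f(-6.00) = 321.00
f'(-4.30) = -85.14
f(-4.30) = 100.54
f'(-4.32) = -86.05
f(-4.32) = 102.26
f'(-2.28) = -17.51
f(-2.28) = 5.11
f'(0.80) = -8.64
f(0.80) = -5.94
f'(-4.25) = -82.88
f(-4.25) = 96.34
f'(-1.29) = -2.24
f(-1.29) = -3.70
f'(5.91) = -245.03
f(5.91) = -520.63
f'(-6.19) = -192.76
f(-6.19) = 356.41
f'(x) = -6*x^2 - 6*x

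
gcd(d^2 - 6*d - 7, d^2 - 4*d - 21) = d - 7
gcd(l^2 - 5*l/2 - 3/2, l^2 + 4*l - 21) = l - 3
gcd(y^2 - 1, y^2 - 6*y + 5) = y - 1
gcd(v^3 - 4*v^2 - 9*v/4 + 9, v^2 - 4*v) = v - 4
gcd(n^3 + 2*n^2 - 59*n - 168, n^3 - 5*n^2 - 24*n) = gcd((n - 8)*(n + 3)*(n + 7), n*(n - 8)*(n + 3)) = n^2 - 5*n - 24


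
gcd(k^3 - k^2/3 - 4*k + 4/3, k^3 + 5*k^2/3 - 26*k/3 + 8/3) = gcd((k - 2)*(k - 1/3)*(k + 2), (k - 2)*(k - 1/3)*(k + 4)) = k^2 - 7*k/3 + 2/3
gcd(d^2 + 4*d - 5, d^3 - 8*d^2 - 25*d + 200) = d + 5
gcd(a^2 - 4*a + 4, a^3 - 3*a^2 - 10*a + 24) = a - 2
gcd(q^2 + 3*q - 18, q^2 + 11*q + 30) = q + 6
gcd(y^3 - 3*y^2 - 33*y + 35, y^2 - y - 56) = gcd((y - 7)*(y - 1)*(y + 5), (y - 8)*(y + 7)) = 1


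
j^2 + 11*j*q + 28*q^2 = (j + 4*q)*(j + 7*q)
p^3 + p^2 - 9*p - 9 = (p - 3)*(p + 1)*(p + 3)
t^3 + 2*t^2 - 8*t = t*(t - 2)*(t + 4)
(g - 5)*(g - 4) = g^2 - 9*g + 20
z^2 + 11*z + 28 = (z + 4)*(z + 7)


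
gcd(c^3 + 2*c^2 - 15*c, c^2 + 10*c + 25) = c + 5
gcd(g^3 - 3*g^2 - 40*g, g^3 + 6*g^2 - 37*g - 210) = g + 5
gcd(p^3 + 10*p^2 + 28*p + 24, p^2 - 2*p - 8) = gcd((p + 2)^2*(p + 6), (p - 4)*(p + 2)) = p + 2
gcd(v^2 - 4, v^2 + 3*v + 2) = v + 2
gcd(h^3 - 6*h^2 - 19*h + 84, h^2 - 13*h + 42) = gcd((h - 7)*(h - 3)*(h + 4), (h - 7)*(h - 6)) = h - 7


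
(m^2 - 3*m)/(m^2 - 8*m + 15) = m/(m - 5)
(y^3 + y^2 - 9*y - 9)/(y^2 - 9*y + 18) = (y^2 + 4*y + 3)/(y - 6)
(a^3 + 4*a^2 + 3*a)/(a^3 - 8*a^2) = (a^2 + 4*a + 3)/(a*(a - 8))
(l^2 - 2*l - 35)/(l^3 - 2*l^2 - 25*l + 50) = (l - 7)/(l^2 - 7*l + 10)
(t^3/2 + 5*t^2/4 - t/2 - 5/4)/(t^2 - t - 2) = (2*t^2 + 3*t - 5)/(4*(t - 2))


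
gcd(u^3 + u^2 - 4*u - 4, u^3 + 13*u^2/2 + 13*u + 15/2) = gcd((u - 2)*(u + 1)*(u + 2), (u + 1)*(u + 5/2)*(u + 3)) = u + 1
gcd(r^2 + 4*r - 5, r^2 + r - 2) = r - 1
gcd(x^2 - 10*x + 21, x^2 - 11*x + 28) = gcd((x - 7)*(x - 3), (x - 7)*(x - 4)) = x - 7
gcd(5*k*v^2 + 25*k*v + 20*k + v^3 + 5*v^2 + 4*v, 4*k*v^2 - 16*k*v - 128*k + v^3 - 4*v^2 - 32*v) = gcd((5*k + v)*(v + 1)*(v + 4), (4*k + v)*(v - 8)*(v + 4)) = v + 4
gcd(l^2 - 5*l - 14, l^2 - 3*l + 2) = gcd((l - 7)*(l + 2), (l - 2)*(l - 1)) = 1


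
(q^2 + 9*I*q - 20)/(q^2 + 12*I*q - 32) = (q + 5*I)/(q + 8*I)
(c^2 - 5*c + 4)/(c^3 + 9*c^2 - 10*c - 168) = (c - 1)/(c^2 + 13*c + 42)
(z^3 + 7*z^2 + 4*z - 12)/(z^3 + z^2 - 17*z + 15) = (z^2 + 8*z + 12)/(z^2 + 2*z - 15)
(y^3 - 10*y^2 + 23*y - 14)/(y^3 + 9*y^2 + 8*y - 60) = (y^2 - 8*y + 7)/(y^2 + 11*y + 30)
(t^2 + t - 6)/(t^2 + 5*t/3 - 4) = 3*(t - 2)/(3*t - 4)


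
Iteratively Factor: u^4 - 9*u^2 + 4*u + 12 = (u - 2)*(u^3 + 2*u^2 - 5*u - 6) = (u - 2)*(u + 1)*(u^2 + u - 6) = (u - 2)*(u + 1)*(u + 3)*(u - 2)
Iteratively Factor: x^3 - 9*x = (x)*(x^2 - 9) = x*(x + 3)*(x - 3)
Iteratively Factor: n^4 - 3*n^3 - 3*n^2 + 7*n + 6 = (n - 3)*(n^3 - 3*n - 2) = (n - 3)*(n + 1)*(n^2 - n - 2) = (n - 3)*(n - 2)*(n + 1)*(n + 1)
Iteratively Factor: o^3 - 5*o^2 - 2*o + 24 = (o - 3)*(o^2 - 2*o - 8) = (o - 4)*(o - 3)*(o + 2)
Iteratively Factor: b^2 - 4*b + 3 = (b - 3)*(b - 1)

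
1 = 1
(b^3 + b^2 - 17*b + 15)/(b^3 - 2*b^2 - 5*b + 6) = (b + 5)/(b + 2)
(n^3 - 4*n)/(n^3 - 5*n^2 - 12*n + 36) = n*(n + 2)/(n^2 - 3*n - 18)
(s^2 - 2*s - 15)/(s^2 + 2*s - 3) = (s - 5)/(s - 1)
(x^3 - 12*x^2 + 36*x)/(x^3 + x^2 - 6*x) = (x^2 - 12*x + 36)/(x^2 + x - 6)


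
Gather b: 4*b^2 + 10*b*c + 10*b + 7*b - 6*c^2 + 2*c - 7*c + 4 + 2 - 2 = 4*b^2 + b*(10*c + 17) - 6*c^2 - 5*c + 4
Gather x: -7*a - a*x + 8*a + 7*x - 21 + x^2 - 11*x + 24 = a + x^2 + x*(-a - 4) + 3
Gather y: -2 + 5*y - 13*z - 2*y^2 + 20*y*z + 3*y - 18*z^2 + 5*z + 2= -2*y^2 + y*(20*z + 8) - 18*z^2 - 8*z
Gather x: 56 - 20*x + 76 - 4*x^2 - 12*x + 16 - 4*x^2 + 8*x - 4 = -8*x^2 - 24*x + 144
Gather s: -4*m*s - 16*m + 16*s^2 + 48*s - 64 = -16*m + 16*s^2 + s*(48 - 4*m) - 64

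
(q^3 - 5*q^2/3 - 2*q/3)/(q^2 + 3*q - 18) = q*(3*q^2 - 5*q - 2)/(3*(q^2 + 3*q - 18))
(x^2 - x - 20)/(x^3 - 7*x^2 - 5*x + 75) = (x + 4)/(x^2 - 2*x - 15)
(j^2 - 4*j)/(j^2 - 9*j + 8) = j*(j - 4)/(j^2 - 9*j + 8)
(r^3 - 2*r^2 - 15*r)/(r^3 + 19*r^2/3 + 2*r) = 3*(r^2 - 2*r - 15)/(3*r^2 + 19*r + 6)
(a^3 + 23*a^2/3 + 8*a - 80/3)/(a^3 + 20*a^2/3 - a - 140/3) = (3*a - 4)/(3*a - 7)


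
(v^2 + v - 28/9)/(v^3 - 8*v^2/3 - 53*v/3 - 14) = (v - 4/3)/(v^2 - 5*v - 6)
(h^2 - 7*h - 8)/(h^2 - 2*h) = (h^2 - 7*h - 8)/(h*(h - 2))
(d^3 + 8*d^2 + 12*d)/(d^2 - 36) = d*(d + 2)/(d - 6)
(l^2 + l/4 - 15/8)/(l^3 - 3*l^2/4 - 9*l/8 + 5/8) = (2*l + 3)/(2*l^2 + l - 1)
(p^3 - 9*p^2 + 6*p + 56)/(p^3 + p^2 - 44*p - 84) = (p - 4)/(p + 6)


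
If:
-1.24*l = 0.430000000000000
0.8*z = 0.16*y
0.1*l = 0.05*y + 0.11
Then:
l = -0.35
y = -2.89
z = -0.58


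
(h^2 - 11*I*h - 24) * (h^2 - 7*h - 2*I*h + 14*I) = h^4 - 7*h^3 - 13*I*h^3 - 46*h^2 + 91*I*h^2 + 322*h + 48*I*h - 336*I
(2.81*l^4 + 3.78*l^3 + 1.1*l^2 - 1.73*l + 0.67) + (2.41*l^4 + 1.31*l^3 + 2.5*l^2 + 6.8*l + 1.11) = 5.22*l^4 + 5.09*l^3 + 3.6*l^2 + 5.07*l + 1.78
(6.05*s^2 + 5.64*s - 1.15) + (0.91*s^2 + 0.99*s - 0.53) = 6.96*s^2 + 6.63*s - 1.68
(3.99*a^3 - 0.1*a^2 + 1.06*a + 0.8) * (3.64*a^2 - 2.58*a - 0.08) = 14.5236*a^5 - 10.6582*a^4 + 3.7972*a^3 + 0.1852*a^2 - 2.1488*a - 0.064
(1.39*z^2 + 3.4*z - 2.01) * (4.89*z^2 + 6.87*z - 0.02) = 6.7971*z^4 + 26.1753*z^3 + 13.5013*z^2 - 13.8767*z + 0.0402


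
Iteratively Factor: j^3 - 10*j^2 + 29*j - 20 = (j - 4)*(j^2 - 6*j + 5) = (j - 4)*(j - 1)*(j - 5)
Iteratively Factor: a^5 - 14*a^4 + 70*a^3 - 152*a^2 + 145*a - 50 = (a - 1)*(a^4 - 13*a^3 + 57*a^2 - 95*a + 50) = (a - 1)^2*(a^3 - 12*a^2 + 45*a - 50) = (a - 5)*(a - 1)^2*(a^2 - 7*a + 10) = (a - 5)*(a - 2)*(a - 1)^2*(a - 5)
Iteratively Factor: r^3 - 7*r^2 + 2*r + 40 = (r - 4)*(r^2 - 3*r - 10) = (r - 4)*(r + 2)*(r - 5)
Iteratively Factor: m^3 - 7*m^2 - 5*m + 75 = (m - 5)*(m^2 - 2*m - 15) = (m - 5)*(m + 3)*(m - 5)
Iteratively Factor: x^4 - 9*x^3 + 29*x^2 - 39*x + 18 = (x - 1)*(x^3 - 8*x^2 + 21*x - 18) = (x - 3)*(x - 1)*(x^2 - 5*x + 6) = (x - 3)*(x - 2)*(x - 1)*(x - 3)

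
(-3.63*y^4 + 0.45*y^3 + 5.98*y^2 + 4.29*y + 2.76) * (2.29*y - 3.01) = -8.3127*y^5 + 11.9568*y^4 + 12.3397*y^3 - 8.1757*y^2 - 6.5925*y - 8.3076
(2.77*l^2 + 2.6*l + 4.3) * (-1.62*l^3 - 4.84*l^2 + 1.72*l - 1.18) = -4.4874*l^5 - 17.6188*l^4 - 14.7856*l^3 - 19.6086*l^2 + 4.328*l - 5.074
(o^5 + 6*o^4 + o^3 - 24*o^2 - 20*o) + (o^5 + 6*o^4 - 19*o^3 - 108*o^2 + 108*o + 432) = 2*o^5 + 12*o^4 - 18*o^3 - 132*o^2 + 88*o + 432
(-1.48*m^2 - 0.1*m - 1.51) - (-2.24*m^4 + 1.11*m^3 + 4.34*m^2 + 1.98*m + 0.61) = 2.24*m^4 - 1.11*m^3 - 5.82*m^2 - 2.08*m - 2.12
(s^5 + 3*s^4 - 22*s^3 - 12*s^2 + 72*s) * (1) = s^5 + 3*s^4 - 22*s^3 - 12*s^2 + 72*s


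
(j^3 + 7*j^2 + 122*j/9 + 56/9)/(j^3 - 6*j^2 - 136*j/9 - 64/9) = (3*j^2 + 19*j + 28)/(3*j^2 - 20*j - 32)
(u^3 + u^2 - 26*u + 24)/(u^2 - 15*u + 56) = (u^3 + u^2 - 26*u + 24)/(u^2 - 15*u + 56)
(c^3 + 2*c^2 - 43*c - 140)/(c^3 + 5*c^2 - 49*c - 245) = (c + 4)/(c + 7)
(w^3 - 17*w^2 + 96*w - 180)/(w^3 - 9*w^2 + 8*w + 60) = (w - 6)/(w + 2)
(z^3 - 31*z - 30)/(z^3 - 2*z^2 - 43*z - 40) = (z - 6)/(z - 8)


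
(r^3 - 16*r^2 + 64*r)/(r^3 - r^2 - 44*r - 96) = r*(r - 8)/(r^2 + 7*r + 12)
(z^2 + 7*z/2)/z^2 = (z + 7/2)/z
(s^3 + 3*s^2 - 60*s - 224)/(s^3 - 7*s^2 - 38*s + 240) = (s^2 + 11*s + 28)/(s^2 + s - 30)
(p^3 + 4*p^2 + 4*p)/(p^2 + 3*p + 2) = p*(p + 2)/(p + 1)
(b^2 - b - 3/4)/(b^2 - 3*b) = (b^2 - b - 3/4)/(b*(b - 3))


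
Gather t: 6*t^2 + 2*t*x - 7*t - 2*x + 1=6*t^2 + t*(2*x - 7) - 2*x + 1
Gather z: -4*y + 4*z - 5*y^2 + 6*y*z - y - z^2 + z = -5*y^2 - 5*y - z^2 + z*(6*y + 5)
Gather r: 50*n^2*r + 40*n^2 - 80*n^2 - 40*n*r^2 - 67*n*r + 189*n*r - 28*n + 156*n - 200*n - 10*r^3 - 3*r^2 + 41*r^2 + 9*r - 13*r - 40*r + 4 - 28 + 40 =-40*n^2 - 72*n - 10*r^3 + r^2*(38 - 40*n) + r*(50*n^2 + 122*n - 44) + 16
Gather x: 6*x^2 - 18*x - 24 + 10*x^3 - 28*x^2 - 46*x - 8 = 10*x^3 - 22*x^2 - 64*x - 32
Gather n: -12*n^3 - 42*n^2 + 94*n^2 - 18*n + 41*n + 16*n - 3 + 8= -12*n^3 + 52*n^2 + 39*n + 5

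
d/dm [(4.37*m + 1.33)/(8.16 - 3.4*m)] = (136.61608*m - 327.878592)/(3.4*m - 8.16)^3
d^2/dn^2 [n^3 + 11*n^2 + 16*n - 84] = 6*n + 22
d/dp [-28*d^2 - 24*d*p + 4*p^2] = -24*d + 8*p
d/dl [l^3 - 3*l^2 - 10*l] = 3*l^2 - 6*l - 10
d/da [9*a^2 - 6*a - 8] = 18*a - 6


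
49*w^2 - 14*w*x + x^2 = (-7*w + x)^2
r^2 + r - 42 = (r - 6)*(r + 7)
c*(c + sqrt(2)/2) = c^2 + sqrt(2)*c/2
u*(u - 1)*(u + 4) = u^3 + 3*u^2 - 4*u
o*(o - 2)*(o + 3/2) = o^3 - o^2/2 - 3*o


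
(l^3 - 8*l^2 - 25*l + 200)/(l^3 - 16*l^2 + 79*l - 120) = (l + 5)/(l - 3)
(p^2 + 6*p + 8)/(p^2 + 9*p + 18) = (p^2 + 6*p + 8)/(p^2 + 9*p + 18)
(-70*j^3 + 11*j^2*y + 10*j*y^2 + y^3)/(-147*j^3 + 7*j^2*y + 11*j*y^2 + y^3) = (-10*j^2 + 3*j*y + y^2)/(-21*j^2 + 4*j*y + y^2)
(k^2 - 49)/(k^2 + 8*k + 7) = (k - 7)/(k + 1)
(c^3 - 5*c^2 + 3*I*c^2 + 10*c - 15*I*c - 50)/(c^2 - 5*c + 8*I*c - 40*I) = (c^2 + 3*I*c + 10)/(c + 8*I)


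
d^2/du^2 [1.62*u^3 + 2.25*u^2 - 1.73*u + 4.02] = 9.72*u + 4.5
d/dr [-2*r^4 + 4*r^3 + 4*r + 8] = -8*r^3 + 12*r^2 + 4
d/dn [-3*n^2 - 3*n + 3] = -6*n - 3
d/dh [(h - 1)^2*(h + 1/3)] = (h - 1)*(9*h - 1)/3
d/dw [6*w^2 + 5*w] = 12*w + 5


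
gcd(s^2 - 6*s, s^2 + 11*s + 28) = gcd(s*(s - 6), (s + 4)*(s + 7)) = 1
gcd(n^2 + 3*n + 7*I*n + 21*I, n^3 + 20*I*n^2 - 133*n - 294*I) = n + 7*I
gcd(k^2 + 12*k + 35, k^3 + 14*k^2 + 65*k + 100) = k + 5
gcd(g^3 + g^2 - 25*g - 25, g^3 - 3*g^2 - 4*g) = g + 1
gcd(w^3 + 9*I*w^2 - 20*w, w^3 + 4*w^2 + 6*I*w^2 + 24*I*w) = w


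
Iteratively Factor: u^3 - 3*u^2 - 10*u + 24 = (u - 4)*(u^2 + u - 6) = (u - 4)*(u - 2)*(u + 3)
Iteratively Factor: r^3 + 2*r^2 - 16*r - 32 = (r + 4)*(r^2 - 2*r - 8) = (r - 4)*(r + 4)*(r + 2)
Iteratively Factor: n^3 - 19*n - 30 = (n - 5)*(n^2 + 5*n + 6) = (n - 5)*(n + 2)*(n + 3)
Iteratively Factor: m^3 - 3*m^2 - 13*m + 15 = (m - 1)*(m^2 - 2*m - 15) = (m - 5)*(m - 1)*(m + 3)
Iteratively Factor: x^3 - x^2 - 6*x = (x + 2)*(x^2 - 3*x) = (x - 3)*(x + 2)*(x)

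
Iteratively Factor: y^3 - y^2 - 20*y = (y - 5)*(y^2 + 4*y) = (y - 5)*(y + 4)*(y)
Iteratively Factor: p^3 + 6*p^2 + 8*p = (p)*(p^2 + 6*p + 8) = p*(p + 2)*(p + 4)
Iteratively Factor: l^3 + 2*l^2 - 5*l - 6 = (l + 1)*(l^2 + l - 6) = (l + 1)*(l + 3)*(l - 2)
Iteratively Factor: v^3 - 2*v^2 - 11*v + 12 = (v + 3)*(v^2 - 5*v + 4) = (v - 1)*(v + 3)*(v - 4)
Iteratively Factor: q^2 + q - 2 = (q + 2)*(q - 1)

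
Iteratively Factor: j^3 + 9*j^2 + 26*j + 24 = (j + 2)*(j^2 + 7*j + 12) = (j + 2)*(j + 3)*(j + 4)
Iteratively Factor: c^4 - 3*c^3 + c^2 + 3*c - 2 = (c + 1)*(c^3 - 4*c^2 + 5*c - 2) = (c - 1)*(c + 1)*(c^2 - 3*c + 2) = (c - 2)*(c - 1)*(c + 1)*(c - 1)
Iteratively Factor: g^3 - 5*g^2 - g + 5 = (g - 1)*(g^2 - 4*g - 5) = (g - 1)*(g + 1)*(g - 5)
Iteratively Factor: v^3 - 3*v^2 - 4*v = (v)*(v^2 - 3*v - 4) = v*(v - 4)*(v + 1)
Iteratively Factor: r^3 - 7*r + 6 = (r + 3)*(r^2 - 3*r + 2) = (r - 2)*(r + 3)*(r - 1)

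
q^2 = q^2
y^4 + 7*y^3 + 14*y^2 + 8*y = y*(y + 1)*(y + 2)*(y + 4)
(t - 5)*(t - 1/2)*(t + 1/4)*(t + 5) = t^4 - t^3/4 - 201*t^2/8 + 25*t/4 + 25/8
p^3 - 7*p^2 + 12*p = p*(p - 4)*(p - 3)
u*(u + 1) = u^2 + u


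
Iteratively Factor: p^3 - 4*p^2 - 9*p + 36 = (p + 3)*(p^2 - 7*p + 12) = (p - 3)*(p + 3)*(p - 4)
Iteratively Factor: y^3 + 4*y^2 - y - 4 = (y + 1)*(y^2 + 3*y - 4) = (y + 1)*(y + 4)*(y - 1)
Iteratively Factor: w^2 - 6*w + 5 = (w - 1)*(w - 5)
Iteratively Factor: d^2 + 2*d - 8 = (d + 4)*(d - 2)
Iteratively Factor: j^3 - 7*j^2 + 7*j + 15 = (j + 1)*(j^2 - 8*j + 15) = (j - 5)*(j + 1)*(j - 3)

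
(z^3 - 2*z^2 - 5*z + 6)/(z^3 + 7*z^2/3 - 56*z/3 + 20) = 3*(z^3 - 2*z^2 - 5*z + 6)/(3*z^3 + 7*z^2 - 56*z + 60)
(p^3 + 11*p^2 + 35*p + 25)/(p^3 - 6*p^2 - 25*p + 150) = (p^2 + 6*p + 5)/(p^2 - 11*p + 30)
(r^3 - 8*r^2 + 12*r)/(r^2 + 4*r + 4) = r*(r^2 - 8*r + 12)/(r^2 + 4*r + 4)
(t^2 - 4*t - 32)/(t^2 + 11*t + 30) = (t^2 - 4*t - 32)/(t^2 + 11*t + 30)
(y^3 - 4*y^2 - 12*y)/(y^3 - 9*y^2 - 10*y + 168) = y*(y + 2)/(y^2 - 3*y - 28)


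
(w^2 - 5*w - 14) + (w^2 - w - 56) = 2*w^2 - 6*w - 70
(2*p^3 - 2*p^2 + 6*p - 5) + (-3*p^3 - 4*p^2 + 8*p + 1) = -p^3 - 6*p^2 + 14*p - 4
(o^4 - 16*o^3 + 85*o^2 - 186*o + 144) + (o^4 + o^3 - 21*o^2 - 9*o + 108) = 2*o^4 - 15*o^3 + 64*o^2 - 195*o + 252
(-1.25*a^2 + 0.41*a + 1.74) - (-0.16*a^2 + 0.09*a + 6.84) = -1.09*a^2 + 0.32*a - 5.1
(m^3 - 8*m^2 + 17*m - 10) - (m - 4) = m^3 - 8*m^2 + 16*m - 6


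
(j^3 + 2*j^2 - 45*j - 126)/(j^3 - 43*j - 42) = (j + 3)/(j + 1)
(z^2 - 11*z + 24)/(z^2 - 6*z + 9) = (z - 8)/(z - 3)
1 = 1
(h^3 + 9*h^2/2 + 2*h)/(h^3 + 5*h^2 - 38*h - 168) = h*(2*h + 1)/(2*(h^2 + h - 42))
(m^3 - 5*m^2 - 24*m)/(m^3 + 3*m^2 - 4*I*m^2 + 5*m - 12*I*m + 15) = m*(m - 8)/(m^2 - 4*I*m + 5)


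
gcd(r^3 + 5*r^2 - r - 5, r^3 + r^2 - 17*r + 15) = r^2 + 4*r - 5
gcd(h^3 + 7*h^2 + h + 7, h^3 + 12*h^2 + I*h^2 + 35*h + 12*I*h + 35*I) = h^2 + h*(7 + I) + 7*I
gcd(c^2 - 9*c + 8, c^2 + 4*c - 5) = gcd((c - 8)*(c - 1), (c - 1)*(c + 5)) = c - 1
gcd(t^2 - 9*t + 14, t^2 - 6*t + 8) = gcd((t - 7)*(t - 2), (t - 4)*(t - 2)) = t - 2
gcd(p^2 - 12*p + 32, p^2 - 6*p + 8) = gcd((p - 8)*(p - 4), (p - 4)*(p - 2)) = p - 4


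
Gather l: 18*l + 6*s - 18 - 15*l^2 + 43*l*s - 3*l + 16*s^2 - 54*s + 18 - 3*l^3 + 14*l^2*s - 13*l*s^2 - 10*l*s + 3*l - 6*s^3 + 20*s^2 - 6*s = -3*l^3 + l^2*(14*s - 15) + l*(-13*s^2 + 33*s + 18) - 6*s^3 + 36*s^2 - 54*s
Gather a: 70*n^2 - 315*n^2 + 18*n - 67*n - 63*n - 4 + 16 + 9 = -245*n^2 - 112*n + 21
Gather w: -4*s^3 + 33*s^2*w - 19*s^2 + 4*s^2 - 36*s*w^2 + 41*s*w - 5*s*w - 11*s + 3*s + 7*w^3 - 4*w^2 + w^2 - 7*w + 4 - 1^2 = -4*s^3 - 15*s^2 - 8*s + 7*w^3 + w^2*(-36*s - 3) + w*(33*s^2 + 36*s - 7) + 3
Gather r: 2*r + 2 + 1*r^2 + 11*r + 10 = r^2 + 13*r + 12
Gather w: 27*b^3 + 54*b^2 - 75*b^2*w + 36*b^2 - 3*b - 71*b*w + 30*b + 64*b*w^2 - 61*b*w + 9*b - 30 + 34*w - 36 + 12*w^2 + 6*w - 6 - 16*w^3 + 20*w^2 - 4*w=27*b^3 + 90*b^2 + 36*b - 16*w^3 + w^2*(64*b + 32) + w*(-75*b^2 - 132*b + 36) - 72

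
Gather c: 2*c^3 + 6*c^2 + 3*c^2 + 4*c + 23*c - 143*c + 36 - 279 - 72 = 2*c^3 + 9*c^2 - 116*c - 315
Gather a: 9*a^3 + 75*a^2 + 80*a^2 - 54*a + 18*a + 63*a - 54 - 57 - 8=9*a^3 + 155*a^2 + 27*a - 119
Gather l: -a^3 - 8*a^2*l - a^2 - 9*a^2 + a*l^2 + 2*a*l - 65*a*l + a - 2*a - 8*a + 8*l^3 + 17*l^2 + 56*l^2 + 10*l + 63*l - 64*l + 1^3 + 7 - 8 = -a^3 - 10*a^2 - 9*a + 8*l^3 + l^2*(a + 73) + l*(-8*a^2 - 63*a + 9)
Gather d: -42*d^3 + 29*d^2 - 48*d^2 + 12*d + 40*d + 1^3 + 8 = -42*d^3 - 19*d^2 + 52*d + 9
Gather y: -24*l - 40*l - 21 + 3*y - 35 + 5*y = -64*l + 8*y - 56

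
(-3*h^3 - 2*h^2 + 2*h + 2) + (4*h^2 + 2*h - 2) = -3*h^3 + 2*h^2 + 4*h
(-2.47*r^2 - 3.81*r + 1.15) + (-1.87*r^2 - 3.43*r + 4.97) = -4.34*r^2 - 7.24*r + 6.12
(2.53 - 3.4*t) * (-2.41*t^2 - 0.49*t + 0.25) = 8.194*t^3 - 4.4313*t^2 - 2.0897*t + 0.6325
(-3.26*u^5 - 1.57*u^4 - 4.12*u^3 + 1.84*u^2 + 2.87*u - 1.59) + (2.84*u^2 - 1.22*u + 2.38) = -3.26*u^5 - 1.57*u^4 - 4.12*u^3 + 4.68*u^2 + 1.65*u + 0.79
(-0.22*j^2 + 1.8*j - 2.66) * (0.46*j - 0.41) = -0.1012*j^3 + 0.9182*j^2 - 1.9616*j + 1.0906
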